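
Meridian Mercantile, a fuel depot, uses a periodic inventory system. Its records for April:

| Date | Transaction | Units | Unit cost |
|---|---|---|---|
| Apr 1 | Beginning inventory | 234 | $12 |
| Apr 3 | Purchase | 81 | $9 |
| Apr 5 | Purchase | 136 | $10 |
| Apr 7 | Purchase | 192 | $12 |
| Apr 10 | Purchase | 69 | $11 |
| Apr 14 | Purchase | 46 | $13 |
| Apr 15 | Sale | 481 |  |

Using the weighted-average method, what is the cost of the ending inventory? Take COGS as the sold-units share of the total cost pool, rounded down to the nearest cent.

Apr 15, sell 481: 481/758 × $8,558.00 → $5,430.60
Ending inventory (cost pool remaining) = $3,127.40
Check: goods available $8,558.00 = COGS $5,430.60 + ending $3,127.40

Ending inventory = $3,127.40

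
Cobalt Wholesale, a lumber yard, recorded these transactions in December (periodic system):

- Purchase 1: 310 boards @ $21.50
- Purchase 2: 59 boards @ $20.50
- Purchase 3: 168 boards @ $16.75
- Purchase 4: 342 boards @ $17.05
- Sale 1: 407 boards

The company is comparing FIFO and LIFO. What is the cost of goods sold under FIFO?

FIFO COGS: 310 @ $21.50 + 59 @ $20.50 + 38 @ $16.75 = $8,511.00
LIFO COGS: 342 @ $17.05 + 65 @ $16.75 = $6,919.85

COGS = $8,511.00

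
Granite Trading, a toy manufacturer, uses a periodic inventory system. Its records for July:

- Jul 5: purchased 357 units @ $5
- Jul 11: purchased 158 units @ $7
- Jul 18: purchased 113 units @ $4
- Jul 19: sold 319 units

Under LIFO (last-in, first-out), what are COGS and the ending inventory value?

COGS = $1,798; ending inventory = $1,545

Jul 19, 319 sold [LIFO — newest first]: 113 @ $4 + 158 @ $7 + 48 @ $5 = $1,798
Ending inventory: 309 @ $5 = $1,545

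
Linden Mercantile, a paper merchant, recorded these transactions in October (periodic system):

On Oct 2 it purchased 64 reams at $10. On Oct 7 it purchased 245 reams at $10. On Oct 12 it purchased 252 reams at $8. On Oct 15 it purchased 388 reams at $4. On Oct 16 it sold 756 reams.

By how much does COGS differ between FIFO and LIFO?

$1,158

FIFO COGS: 64 @ $10 + 245 @ $10 + 252 @ $8 + 195 @ $4 = $5,886
LIFO COGS: 388 @ $4 + 252 @ $8 + 116 @ $10 = $4,728
Difference = |$5,886 − $4,728| = $1,158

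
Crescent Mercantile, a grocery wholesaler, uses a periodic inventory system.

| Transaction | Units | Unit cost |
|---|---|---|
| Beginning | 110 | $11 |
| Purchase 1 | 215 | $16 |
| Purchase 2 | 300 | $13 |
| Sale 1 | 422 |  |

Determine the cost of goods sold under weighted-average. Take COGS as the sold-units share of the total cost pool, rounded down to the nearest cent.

Sale 1, sell 422: 422/625 × $8,550.00 → $5,772.96
Ending inventory (cost pool remaining) = $2,777.04

COGS = $5,772.96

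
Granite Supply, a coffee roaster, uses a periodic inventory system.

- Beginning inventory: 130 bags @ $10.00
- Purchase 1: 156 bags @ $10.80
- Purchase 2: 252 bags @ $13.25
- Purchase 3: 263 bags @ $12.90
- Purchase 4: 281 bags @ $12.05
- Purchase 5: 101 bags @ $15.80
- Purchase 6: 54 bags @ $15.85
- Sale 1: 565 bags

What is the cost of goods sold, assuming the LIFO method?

COGS = $7,501.85

Sale 1 (565) [LIFO — newest first]: 54 @ $15.85 + 101 @ $15.80 + 281 @ $12.05 + 129 @ $12.90 = $7,501.85
Ending inventory: 130 @ $10.00 + 156 @ $10.80 + 252 @ $13.25 + 134 @ $12.90 = $8,052.40
Check: goods available $15,554.25 = COGS $7,501.85 + ending $8,052.40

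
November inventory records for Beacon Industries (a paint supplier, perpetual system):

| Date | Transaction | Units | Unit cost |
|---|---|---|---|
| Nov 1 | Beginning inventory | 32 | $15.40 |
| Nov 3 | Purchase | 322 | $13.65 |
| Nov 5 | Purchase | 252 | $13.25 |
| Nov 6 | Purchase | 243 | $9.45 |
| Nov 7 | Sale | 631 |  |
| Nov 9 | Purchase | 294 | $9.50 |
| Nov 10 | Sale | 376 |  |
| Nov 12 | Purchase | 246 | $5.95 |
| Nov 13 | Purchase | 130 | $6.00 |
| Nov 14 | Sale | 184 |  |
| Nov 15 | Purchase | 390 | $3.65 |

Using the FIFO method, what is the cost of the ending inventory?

Ending inventory = $3,381.60

Nov 7, 631 sold [FIFO — oldest first]: 32 @ $15.40 + 322 @ $13.65 + 252 @ $13.25 + 25 @ $9.45 = $8,463.35
Nov 10, 376 sold [FIFO — oldest first]: 218 @ $9.45 + 158 @ $9.50 = $3,561.10
Nov 14, 184 sold [FIFO — oldest first]: 136 @ $9.50 + 48 @ $5.95 = $1,577.60
Total COGS = $8,463.35 + $3,561.10 + $1,577.60 = $13,602.05
Ending inventory: 198 @ $5.95 + 130 @ $6.00 + 390 @ $3.65 = $3,381.60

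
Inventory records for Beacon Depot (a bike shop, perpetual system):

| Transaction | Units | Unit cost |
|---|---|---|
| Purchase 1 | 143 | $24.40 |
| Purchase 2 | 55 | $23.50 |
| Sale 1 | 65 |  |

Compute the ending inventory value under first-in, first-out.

Ending inventory = $3,195.70

Sale 1 (65) [FIFO — oldest first]: 65 @ $24.40 = $1,586.00
Ending inventory: 78 @ $24.40 + 55 @ $23.50 = $3,195.70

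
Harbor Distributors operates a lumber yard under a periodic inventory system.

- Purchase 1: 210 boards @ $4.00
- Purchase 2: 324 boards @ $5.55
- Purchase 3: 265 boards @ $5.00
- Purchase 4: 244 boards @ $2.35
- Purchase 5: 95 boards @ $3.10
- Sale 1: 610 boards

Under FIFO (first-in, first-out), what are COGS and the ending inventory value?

Sale 1 (610) [FIFO — oldest first]: 210 @ $4.00 + 324 @ $5.55 + 76 @ $5.00 = $3,018.20
Ending inventory: 189 @ $5.00 + 244 @ $2.35 + 95 @ $3.10 = $1,812.90

COGS = $3,018.20; ending inventory = $1,812.90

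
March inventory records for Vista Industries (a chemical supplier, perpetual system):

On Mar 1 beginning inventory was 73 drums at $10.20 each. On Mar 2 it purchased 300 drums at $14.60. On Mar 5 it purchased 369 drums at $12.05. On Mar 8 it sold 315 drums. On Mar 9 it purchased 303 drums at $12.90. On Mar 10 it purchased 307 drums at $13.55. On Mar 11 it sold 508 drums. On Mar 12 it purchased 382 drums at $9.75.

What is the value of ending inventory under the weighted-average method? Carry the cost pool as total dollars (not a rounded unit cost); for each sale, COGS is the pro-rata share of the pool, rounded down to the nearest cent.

After Mar 1: 73 on hand, pool $744.60 (≈ $10.2000 each)
After Mar 2: 373 on hand, pool $5,124.60 (≈ $13.7389 each)
After Mar 5: 742 on hand, pool $9,571.05 (≈ $12.8990 each)
Mar 8, sell 315: 315/742 × $9,571.05 → $4,063.18
After Mar 9: 730 on hand, pool $9,416.57 (≈ $12.8994 each)
After Mar 10: 1037 on hand, pool $13,576.42 (≈ $13.0920 each)
Mar 11, sell 508: 508/1037 × $13,576.42 → $6,650.74
After Mar 12: 911 on hand, pool $10,650.18 (≈ $11.6906 each)
Total COGS = $4,063.18 + $6,650.74 = $10,713.92
Ending inventory (cost pool remaining) = $10,650.18
Check: goods available $21,364.10 = COGS $10,713.92 + ending $10,650.18

Ending inventory = $10,650.18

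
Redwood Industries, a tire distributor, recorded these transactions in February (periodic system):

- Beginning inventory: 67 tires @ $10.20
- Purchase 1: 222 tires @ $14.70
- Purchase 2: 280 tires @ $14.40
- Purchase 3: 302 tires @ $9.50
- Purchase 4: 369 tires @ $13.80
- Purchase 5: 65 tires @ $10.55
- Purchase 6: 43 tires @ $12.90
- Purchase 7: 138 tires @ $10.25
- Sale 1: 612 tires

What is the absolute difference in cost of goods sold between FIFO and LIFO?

FIFO COGS: 67 @ $10.20 + 222 @ $14.70 + 280 @ $14.40 + 43 @ $9.50 = $8,387.30
LIFO COGS: 138 @ $10.25 + 43 @ $12.90 + 65 @ $10.55 + 366 @ $13.80 = $7,705.75
Difference = |$8,387.30 − $7,705.75| = $681.55

$681.55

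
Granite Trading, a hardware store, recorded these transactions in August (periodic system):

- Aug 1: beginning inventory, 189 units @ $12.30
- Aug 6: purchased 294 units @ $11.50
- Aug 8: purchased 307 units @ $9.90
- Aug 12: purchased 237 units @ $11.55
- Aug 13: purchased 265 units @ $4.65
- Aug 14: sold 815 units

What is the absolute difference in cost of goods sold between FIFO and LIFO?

$1,955.85

FIFO COGS: 189 @ $12.30 + 294 @ $11.50 + 307 @ $9.90 + 25 @ $11.55 = $9,033.75
LIFO COGS: 265 @ $4.65 + 237 @ $11.55 + 307 @ $9.90 + 6 @ $11.50 = $7,077.90
Difference = |$9,033.75 − $7,077.90| = $1,955.85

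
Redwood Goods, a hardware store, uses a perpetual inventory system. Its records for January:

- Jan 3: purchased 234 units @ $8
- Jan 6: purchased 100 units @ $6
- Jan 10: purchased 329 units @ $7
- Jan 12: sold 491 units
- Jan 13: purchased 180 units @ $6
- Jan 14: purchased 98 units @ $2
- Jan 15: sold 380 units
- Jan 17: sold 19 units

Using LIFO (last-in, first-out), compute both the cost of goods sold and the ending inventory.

COGS = $5,643; ending inventory = $408

Jan 12, 491 sold [LIFO — newest first]: 329 @ $7 + 100 @ $6 + 62 @ $8 = $3,399
Jan 15, 380 sold [LIFO — newest first]: 98 @ $2 + 180 @ $6 + 102 @ $8 = $2,092
Jan 17, 19 sold [LIFO — newest first]: 19 @ $8 = $152
Total COGS = $3,399 + $2,092 + $152 = $5,643
Ending inventory: 51 @ $8 = $408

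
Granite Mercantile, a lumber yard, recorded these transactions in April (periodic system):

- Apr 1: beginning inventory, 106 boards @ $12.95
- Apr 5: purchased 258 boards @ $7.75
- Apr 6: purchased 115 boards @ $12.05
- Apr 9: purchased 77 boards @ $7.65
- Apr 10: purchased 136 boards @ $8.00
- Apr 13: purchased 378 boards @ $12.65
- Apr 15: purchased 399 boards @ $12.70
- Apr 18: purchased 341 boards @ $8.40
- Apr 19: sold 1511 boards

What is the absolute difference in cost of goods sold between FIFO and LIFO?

FIFO COGS: 106 @ $12.95 + 258 @ $7.75 + 115 @ $12.05 + 77 @ $7.65 + 136 @ $8.00 + 378 @ $12.65 + 399 @ $12.70 + 42 @ $8.40 = $16,636.80
LIFO COGS: 341 @ $8.40 + 399 @ $12.70 + 378 @ $12.65 + 136 @ $8.00 + 77 @ $7.65 + 115 @ $12.05 + 65 @ $7.75 = $16,279.95
Difference = |$16,636.80 − $16,279.95| = $356.85

$356.85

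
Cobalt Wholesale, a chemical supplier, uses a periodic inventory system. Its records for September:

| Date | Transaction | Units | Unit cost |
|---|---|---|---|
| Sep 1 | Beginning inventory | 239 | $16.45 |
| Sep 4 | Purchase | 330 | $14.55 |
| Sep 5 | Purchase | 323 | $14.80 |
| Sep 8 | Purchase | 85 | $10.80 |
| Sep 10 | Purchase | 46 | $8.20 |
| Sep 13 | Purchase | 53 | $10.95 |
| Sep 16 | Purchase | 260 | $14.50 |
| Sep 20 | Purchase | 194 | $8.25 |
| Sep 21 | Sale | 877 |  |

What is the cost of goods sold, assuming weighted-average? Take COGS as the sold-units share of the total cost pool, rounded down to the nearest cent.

Sep 21, sell 877: 877/1530 × $20,759.50 → $11,899.39
Ending inventory (cost pool remaining) = $8,860.11

COGS = $11,899.39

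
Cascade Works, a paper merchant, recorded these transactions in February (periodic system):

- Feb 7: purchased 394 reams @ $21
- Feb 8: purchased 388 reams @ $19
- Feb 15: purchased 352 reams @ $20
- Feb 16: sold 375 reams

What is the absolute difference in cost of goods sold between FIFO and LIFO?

FIFO COGS: 375 @ $21 = $7,875
LIFO COGS: 352 @ $20 + 23 @ $19 = $7,477
Difference = |$7,875 − $7,477| = $398

$398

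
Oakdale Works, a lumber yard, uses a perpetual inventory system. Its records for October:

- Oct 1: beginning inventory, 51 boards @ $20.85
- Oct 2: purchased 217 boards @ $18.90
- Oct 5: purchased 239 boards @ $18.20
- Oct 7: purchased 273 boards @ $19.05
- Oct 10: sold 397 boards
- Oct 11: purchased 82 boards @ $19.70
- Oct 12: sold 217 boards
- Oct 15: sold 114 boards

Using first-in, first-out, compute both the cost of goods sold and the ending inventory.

COGS = $13,724.50; ending inventory = $2,606.00

Oct 10, 397 sold [FIFO — oldest first]: 51 @ $20.85 + 217 @ $18.90 + 129 @ $18.20 = $7,512.45
Oct 12, 217 sold [FIFO — oldest first]: 110 @ $18.20 + 107 @ $19.05 = $4,040.35
Oct 15, 114 sold [FIFO — oldest first]: 114 @ $19.05 = $2,171.70
Total COGS = $7,512.45 + $4,040.35 + $2,171.70 = $13,724.50
Ending inventory: 52 @ $19.05 + 82 @ $19.70 = $2,606.00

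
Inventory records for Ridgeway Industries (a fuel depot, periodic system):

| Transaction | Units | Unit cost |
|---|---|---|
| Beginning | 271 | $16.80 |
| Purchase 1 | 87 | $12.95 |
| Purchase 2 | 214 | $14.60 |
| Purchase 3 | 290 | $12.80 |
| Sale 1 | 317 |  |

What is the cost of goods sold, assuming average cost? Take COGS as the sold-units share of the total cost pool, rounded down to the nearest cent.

Sale 1, sell 317: 317/862 × $12,515.85 → $4,602.69
Ending inventory (cost pool remaining) = $7,913.16

COGS = $4,602.69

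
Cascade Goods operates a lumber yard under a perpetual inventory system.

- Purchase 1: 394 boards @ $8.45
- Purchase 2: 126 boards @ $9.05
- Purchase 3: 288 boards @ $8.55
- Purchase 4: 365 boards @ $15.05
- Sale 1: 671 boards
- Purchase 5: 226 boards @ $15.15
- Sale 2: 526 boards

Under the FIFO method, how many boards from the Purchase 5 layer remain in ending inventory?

Sale 1 (671) [FIFO — oldest first]: 394 @ $8.45 + 126 @ $9.05 + 151 @ $8.55 = $5,760.65
Sale 2 (526) [FIFO — oldest first]: 137 @ $8.55 + 365 @ $15.05 + 24 @ $15.15 = $7,028.20
Total COGS = $5,760.65 + $7,028.20 = $12,788.85
Ending inventory: 202 @ $15.15 = $3,060.30

202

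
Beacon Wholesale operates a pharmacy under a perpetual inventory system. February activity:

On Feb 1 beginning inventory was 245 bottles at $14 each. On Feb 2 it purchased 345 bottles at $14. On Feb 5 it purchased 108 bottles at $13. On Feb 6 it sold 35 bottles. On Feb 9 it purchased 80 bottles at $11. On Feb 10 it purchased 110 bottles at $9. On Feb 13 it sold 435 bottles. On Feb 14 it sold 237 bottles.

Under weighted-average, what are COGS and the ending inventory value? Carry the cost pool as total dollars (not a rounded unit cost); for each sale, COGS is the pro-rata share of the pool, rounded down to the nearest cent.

After Feb 1: 245 on hand, pool $3,430.00 (≈ $14.0000 each)
After Feb 2: 590 on hand, pool $8,260.00 (≈ $14.0000 each)
After Feb 5: 698 on hand, pool $9,664.00 (≈ $13.8453 each)
Feb 6, sell 35: 35/698 × $9,664.00 → $484.58
After Feb 9: 743 on hand, pool $10,059.42 (≈ $13.5389 each)
After Feb 10: 853 on hand, pool $11,049.42 (≈ $12.9536 each)
Feb 13, sell 435: 435/853 × $11,049.42 → $5,634.81
Feb 14, sell 237: 237/418 × $5,414.61 → $3,070.00
Total COGS = $484.58 + $5,634.81 + $3,070.00 = $9,189.39
Ending inventory (cost pool remaining) = $2,344.61

COGS = $9,189.39; ending inventory = $2,344.61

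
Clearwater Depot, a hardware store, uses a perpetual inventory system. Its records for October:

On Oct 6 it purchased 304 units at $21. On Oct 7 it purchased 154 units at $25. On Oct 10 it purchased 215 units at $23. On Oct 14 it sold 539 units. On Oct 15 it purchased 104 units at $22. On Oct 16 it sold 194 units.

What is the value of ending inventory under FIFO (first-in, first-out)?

Ending inventory = $968

Oct 14, 539 sold [FIFO — oldest first]: 304 @ $21 + 154 @ $25 + 81 @ $23 = $12,097
Oct 16, 194 sold [FIFO — oldest first]: 134 @ $23 + 60 @ $22 = $4,402
Total COGS = $12,097 + $4,402 = $16,499
Ending inventory: 44 @ $22 = $968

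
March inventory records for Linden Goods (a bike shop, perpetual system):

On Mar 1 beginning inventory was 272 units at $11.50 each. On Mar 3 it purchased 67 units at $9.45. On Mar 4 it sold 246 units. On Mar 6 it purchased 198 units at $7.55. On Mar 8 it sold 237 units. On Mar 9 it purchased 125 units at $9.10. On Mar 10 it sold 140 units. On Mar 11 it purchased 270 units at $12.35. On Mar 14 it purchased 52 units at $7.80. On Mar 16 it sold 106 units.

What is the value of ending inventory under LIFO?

Ending inventory = $3,116.10

Mar 4, 246 sold [LIFO — newest first]: 67 @ $9.45 + 179 @ $11.50 = $2,691.65
Mar 8, 237 sold [LIFO — newest first]: 198 @ $7.55 + 39 @ $11.50 = $1,943.40
Mar 10, 140 sold [LIFO — newest first]: 125 @ $9.10 + 15 @ $11.50 = $1,310.00
Mar 16, 106 sold [LIFO — newest first]: 52 @ $7.80 + 54 @ $12.35 = $1,072.50
Total COGS = $2,691.65 + $1,943.40 + $1,310.00 + $1,072.50 = $7,017.55
Ending inventory: 39 @ $11.50 + 216 @ $12.35 = $3,116.10
Check: goods available $10,133.65 = COGS $7,017.55 + ending $3,116.10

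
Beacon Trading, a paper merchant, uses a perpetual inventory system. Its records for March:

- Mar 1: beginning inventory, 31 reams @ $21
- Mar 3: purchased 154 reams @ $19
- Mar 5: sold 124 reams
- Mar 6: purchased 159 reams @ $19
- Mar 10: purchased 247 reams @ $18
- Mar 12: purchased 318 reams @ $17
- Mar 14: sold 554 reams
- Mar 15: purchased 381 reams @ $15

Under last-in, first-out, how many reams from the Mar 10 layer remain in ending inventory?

11

Mar 5, 124 sold [LIFO — newest first]: 124 @ $19 = $2,356
Mar 14, 554 sold [LIFO — newest first]: 318 @ $17 + 236 @ $18 = $9,654
Total COGS = $2,356 + $9,654 = $12,010
Ending inventory: 31 @ $21 + 30 @ $19 + 159 @ $19 + 11 @ $18 + 381 @ $15 = $10,155
Check: goods available $22,165 = COGS $12,010 + ending $10,155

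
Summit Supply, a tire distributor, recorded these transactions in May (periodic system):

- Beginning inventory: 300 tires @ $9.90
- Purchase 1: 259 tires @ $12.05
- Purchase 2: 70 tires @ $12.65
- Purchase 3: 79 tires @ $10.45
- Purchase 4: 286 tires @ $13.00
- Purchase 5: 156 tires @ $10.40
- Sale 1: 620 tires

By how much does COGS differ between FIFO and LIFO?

FIFO COGS: 300 @ $9.90 + 259 @ $12.05 + 61 @ $12.65 = $6,862.60
LIFO COGS: 156 @ $10.40 + 286 @ $13.00 + 79 @ $10.45 + 70 @ $12.65 + 29 @ $12.05 = $7,400.90
Difference = |$6,862.60 − $7,400.90| = $538.30

$538.30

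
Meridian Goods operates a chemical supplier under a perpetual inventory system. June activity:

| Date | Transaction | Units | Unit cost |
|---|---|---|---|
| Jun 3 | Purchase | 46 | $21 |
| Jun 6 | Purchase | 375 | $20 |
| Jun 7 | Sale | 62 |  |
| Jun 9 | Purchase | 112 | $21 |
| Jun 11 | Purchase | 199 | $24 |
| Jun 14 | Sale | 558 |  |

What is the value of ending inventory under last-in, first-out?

Jun 7, 62 sold [LIFO — newest first]: 62 @ $20 = $1,240
Jun 14, 558 sold [LIFO — newest first]: 199 @ $24 + 112 @ $21 + 247 @ $20 = $12,068
Total COGS = $1,240 + $12,068 = $13,308
Ending inventory: 46 @ $21 + 66 @ $20 = $2,286

Ending inventory = $2,286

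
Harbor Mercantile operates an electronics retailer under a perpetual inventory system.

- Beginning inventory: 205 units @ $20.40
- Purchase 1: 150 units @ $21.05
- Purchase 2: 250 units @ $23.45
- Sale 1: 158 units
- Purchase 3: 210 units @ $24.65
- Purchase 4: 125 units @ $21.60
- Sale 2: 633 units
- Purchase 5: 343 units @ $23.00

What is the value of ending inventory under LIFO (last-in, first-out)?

Sale 1 (158) [LIFO — newest first]: 158 @ $23.45 = $3,705.10
Sale 2 (633) [LIFO — newest first]: 125 @ $21.60 + 210 @ $24.65 + 92 @ $23.45 + 150 @ $21.05 + 56 @ $20.40 = $14,333.80
Total COGS = $3,705.10 + $14,333.80 = $18,038.90
Ending inventory: 149 @ $20.40 + 343 @ $23.00 = $10,928.60

Ending inventory = $10,928.60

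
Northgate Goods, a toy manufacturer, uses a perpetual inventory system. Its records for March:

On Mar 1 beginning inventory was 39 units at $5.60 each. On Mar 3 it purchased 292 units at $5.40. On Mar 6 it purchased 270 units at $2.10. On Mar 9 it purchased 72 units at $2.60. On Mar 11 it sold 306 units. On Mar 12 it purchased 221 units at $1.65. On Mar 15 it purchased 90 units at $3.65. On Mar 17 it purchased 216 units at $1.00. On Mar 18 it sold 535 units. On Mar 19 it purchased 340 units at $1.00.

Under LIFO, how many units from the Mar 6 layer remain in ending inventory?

28

Mar 11, 306 sold [LIFO — newest first]: 72 @ $2.60 + 234 @ $2.10 = $678.60
Mar 18, 535 sold [LIFO — newest first]: 216 @ $1.00 + 90 @ $3.65 + 221 @ $1.65 + 8 @ $2.10 = $925.95
Total COGS = $678.60 + $925.95 = $1,604.55
Ending inventory: 39 @ $5.60 + 292 @ $5.40 + 28 @ $2.10 + 340 @ $1.00 = $2,194.00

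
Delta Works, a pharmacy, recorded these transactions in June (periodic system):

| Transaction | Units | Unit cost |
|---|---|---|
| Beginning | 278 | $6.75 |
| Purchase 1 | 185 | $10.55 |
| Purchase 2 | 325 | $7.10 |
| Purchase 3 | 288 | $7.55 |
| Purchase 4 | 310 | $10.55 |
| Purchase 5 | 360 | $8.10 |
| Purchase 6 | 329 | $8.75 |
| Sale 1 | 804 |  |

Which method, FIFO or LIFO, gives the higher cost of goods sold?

FIFO COGS: 278 @ $6.75 + 185 @ $10.55 + 325 @ $7.10 + 16 @ $7.55 = $6,256.55
LIFO COGS: 329 @ $8.75 + 360 @ $8.10 + 115 @ $10.55 = $7,008.00

LIFO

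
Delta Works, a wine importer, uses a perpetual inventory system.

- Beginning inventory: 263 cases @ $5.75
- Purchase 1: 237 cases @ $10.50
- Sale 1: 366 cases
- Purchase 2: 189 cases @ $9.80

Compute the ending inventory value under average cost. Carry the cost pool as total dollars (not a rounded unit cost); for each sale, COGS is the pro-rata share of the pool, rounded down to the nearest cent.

Ending inventory = $2,924.41

After Beginning: 263 on hand, pool $1,512.25 (≈ $5.7500 each)
After Purchase 1: 500 on hand, pool $4,000.75 (≈ $8.0015 each)
Sale 1, sell 366: 366/500 × $4,000.75 → $2,928.54
After Purchase 2: 323 on hand, pool $2,924.41 (≈ $9.0539 each)
Ending inventory (cost pool remaining) = $2,924.41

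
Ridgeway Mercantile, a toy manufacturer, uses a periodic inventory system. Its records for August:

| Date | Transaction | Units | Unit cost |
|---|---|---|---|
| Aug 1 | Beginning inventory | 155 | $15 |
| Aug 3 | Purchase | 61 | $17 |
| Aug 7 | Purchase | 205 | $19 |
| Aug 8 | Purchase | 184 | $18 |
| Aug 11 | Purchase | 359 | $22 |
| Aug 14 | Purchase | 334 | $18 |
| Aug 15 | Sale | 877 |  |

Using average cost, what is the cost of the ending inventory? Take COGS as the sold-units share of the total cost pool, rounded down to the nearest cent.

Aug 15, sell 877: 877/1298 × $24,479.00 → $16,539.35
Ending inventory (cost pool remaining) = $7,939.65
Check: goods available $24,479.00 = COGS $16,539.35 + ending $7,939.65

Ending inventory = $7,939.65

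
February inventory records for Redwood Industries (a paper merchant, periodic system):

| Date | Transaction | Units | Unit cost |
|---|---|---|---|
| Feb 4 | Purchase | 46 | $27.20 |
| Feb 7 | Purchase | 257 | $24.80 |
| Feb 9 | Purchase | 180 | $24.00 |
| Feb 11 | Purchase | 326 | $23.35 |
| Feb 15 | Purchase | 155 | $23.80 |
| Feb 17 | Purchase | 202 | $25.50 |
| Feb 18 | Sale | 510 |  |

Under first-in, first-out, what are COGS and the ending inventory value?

Feb 18, 510 sold [FIFO — oldest first]: 46 @ $27.20 + 257 @ $24.80 + 180 @ $24.00 + 27 @ $23.35 = $12,575.25
Ending inventory: 299 @ $23.35 + 155 @ $23.80 + 202 @ $25.50 = $15,821.65

COGS = $12,575.25; ending inventory = $15,821.65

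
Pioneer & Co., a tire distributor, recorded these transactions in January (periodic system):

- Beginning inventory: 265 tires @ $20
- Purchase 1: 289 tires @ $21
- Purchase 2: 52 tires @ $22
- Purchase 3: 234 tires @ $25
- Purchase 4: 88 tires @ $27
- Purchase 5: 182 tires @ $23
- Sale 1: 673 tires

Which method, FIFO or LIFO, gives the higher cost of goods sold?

LIFO

FIFO COGS: 265 @ $20 + 289 @ $21 + 52 @ $22 + 67 @ $25 = $14,188
LIFO COGS: 182 @ $23 + 88 @ $27 + 234 @ $25 + 52 @ $22 + 117 @ $21 = $16,013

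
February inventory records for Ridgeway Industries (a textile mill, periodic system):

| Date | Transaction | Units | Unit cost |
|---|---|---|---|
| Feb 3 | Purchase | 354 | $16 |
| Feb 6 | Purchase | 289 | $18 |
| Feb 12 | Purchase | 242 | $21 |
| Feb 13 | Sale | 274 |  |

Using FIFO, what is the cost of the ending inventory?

Ending inventory = $11,564

Feb 13, 274 sold [FIFO — oldest first]: 274 @ $16 = $4,384
Ending inventory: 80 @ $16 + 289 @ $18 + 242 @ $21 = $11,564
Check: goods available $15,948 = COGS $4,384 + ending $11,564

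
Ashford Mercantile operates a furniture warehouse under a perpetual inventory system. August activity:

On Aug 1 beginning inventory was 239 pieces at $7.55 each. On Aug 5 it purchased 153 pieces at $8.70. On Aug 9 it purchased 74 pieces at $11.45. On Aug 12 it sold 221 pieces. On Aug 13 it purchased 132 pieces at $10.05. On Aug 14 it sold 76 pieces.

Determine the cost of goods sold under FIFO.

Aug 12, 221 sold [FIFO — oldest first]: 221 @ $7.55 = $1,668.55
Aug 14, 76 sold [FIFO — oldest first]: 18 @ $7.55 + 58 @ $8.70 = $640.50
Total COGS = $1,668.55 + $640.50 = $2,309.05
Ending inventory: 95 @ $8.70 + 74 @ $11.45 + 132 @ $10.05 = $3,000.40
Check: goods available $5,309.45 = COGS $2,309.05 + ending $3,000.40

COGS = $2,309.05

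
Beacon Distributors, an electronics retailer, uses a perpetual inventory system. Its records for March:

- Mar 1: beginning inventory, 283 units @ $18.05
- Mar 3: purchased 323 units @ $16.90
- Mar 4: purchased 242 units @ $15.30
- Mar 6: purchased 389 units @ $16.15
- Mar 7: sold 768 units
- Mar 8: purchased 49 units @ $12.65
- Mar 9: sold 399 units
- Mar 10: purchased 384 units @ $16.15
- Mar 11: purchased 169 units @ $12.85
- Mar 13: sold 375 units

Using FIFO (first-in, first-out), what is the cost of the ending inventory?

Ending inventory = $4,238.85

Mar 7, 768 sold [FIFO — oldest first]: 283 @ $18.05 + 323 @ $16.90 + 162 @ $15.30 = $13,045.45
Mar 9, 399 sold [FIFO — oldest first]: 80 @ $15.30 + 319 @ $16.15 = $6,375.85
Mar 13, 375 sold [FIFO — oldest first]: 70 @ $16.15 + 49 @ $12.65 + 256 @ $16.15 = $5,884.75
Total COGS = $13,045.45 + $6,375.85 + $5,884.75 = $25,306.05
Ending inventory: 128 @ $16.15 + 169 @ $12.85 = $4,238.85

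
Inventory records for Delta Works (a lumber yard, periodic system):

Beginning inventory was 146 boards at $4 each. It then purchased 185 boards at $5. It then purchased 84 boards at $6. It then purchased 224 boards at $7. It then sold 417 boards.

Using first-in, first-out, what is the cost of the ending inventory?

Ending inventory = $1,554

Sale 1 (417) [FIFO — oldest first]: 146 @ $4 + 185 @ $5 + 84 @ $6 + 2 @ $7 = $2,027
Ending inventory: 222 @ $7 = $1,554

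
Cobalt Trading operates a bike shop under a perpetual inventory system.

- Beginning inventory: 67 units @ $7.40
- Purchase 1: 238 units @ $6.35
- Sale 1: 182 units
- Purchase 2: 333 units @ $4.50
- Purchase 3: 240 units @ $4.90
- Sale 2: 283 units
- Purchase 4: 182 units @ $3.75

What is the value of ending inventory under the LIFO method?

Sale 1 (182) [LIFO — newest first]: 182 @ $6.35 = $1,155.70
Sale 2 (283) [LIFO — newest first]: 240 @ $4.90 + 43 @ $4.50 = $1,369.50
Total COGS = $1,155.70 + $1,369.50 = $2,525.20
Ending inventory: 67 @ $7.40 + 56 @ $6.35 + 290 @ $4.50 + 182 @ $3.75 = $2,838.90

Ending inventory = $2,838.90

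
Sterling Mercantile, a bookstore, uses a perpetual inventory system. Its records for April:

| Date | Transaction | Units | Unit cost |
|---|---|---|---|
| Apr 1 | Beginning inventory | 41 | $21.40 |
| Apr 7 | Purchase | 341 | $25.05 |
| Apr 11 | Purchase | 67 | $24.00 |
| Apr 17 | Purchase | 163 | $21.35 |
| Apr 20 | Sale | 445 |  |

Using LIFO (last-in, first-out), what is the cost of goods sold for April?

Apr 20, 445 sold [LIFO — newest first]: 163 @ $21.35 + 67 @ $24.00 + 215 @ $25.05 = $10,473.80
Ending inventory: 41 @ $21.40 + 126 @ $25.05 = $4,033.70
Check: goods available $14,507.50 = COGS $10,473.80 + ending $4,033.70

COGS = $10,473.80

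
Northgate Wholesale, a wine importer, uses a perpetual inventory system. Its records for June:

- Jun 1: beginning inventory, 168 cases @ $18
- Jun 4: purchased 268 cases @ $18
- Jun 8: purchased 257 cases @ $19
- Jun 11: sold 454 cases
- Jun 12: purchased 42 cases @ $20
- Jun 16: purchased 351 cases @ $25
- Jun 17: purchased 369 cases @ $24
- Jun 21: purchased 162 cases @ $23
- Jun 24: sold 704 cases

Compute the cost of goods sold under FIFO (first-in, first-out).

COGS = $24,074

Jun 11, 454 sold [FIFO — oldest first]: 168 @ $18 + 268 @ $18 + 18 @ $19 = $8,190
Jun 24, 704 sold [FIFO — oldest first]: 239 @ $19 + 42 @ $20 + 351 @ $25 + 72 @ $24 = $15,884
Total COGS = $8,190 + $15,884 = $24,074
Ending inventory: 297 @ $24 + 162 @ $23 = $10,854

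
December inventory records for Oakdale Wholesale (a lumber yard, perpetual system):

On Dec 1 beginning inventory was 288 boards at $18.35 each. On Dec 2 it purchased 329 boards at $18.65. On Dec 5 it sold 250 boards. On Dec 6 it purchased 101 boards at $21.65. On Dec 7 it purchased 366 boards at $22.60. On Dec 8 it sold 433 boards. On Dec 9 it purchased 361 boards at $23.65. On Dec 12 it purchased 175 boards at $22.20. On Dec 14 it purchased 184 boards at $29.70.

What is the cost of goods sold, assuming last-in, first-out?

Dec 5, 250 sold [LIFO — newest first]: 250 @ $18.65 = $4,662.50
Dec 8, 433 sold [LIFO — newest first]: 366 @ $22.60 + 67 @ $21.65 = $9,722.15
Total COGS = $4,662.50 + $9,722.15 = $14,384.65
Ending inventory: 288 @ $18.35 + 79 @ $18.65 + 34 @ $21.65 + 361 @ $23.65 + 175 @ $22.20 + 184 @ $29.70 = $25,381.70
Check: goods available $39,766.35 = COGS $14,384.65 + ending $25,381.70

COGS = $14,384.65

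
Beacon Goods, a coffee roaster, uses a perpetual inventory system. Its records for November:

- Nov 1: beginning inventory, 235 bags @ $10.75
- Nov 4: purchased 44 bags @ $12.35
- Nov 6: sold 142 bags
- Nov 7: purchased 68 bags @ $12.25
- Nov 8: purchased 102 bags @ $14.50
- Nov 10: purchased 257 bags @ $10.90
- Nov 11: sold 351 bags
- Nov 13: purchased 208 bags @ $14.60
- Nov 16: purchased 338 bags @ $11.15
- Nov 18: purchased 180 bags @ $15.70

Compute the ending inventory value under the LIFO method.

Ending inventory = $12,053.25

Nov 6, 142 sold [LIFO — newest first]: 44 @ $12.35 + 98 @ $10.75 = $1,596.90
Nov 11, 351 sold [LIFO — newest first]: 257 @ $10.90 + 94 @ $14.50 = $4,164.30
Total COGS = $1,596.90 + $4,164.30 = $5,761.20
Ending inventory: 137 @ $10.75 + 68 @ $12.25 + 8 @ $14.50 + 208 @ $14.60 + 338 @ $11.15 + 180 @ $15.70 = $12,053.25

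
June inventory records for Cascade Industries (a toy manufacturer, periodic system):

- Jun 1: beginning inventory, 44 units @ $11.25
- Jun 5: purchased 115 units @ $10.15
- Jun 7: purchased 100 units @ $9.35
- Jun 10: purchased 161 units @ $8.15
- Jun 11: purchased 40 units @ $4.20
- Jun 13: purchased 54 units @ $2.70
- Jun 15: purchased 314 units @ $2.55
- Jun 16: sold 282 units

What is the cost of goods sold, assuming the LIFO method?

Jun 16, 282 sold [LIFO — newest first]: 282 @ $2.55 = $719.10
Ending inventory: 44 @ $11.25 + 115 @ $10.15 + 100 @ $9.35 + 161 @ $8.15 + 40 @ $4.20 + 54 @ $2.70 + 32 @ $2.55 = $4,304.80

COGS = $719.10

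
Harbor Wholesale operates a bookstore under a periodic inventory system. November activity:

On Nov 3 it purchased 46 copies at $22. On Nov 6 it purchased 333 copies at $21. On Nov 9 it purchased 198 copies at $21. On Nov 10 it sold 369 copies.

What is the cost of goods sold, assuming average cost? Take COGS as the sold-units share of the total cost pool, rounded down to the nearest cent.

Nov 10, sell 369: 369/577 × $12,163.00 → $7,778.41
Ending inventory (cost pool remaining) = $4,384.59
Check: goods available $12,163.00 = COGS $7,778.41 + ending $4,384.59

COGS = $7,778.41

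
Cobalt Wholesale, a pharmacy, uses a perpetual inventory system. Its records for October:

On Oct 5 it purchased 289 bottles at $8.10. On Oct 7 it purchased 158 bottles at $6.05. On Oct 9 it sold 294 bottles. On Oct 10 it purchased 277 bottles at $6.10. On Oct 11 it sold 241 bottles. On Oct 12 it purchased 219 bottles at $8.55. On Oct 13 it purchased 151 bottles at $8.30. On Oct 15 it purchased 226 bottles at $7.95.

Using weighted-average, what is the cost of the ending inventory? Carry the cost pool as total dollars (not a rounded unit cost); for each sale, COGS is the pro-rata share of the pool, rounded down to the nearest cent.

After Oct 5: 289 on hand, pool $2,340.90 (≈ $8.1000 each)
After Oct 7: 447 on hand, pool $3,296.80 (≈ $7.3754 each)
Oct 9, sell 294: 294/447 × $3,296.80 → $2,168.36
After Oct 10: 430 on hand, pool $2,818.14 (≈ $6.5538 each)
Oct 11, sell 241: 241/430 × $2,818.14 → $1,579.46
After Oct 12: 408 on hand, pool $3,111.13 (≈ $7.6253 each)
After Oct 13: 559 on hand, pool $4,364.43 (≈ $7.8076 each)
After Oct 15: 785 on hand, pool $6,161.13 (≈ $7.8486 each)
Total COGS = $2,168.36 + $1,579.46 = $3,747.82
Ending inventory (cost pool remaining) = $6,161.13
Check: goods available $9,908.95 = COGS $3,747.82 + ending $6,161.13

Ending inventory = $6,161.13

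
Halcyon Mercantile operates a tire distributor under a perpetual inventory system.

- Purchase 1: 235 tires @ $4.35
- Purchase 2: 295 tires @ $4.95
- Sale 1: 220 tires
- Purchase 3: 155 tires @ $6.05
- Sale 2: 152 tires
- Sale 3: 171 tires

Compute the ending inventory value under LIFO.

Ending inventory = $617.70

Sale 1 (220) [LIFO — newest first]: 220 @ $4.95 = $1,089.00
Sale 2 (152) [LIFO — newest first]: 152 @ $6.05 = $919.60
Sale 3 (171) [LIFO — newest first]: 3 @ $6.05 + 75 @ $4.95 + 93 @ $4.35 = $793.95
Total COGS = $1,089.00 + $919.60 + $793.95 = $2,802.55
Ending inventory: 142 @ $4.35 = $617.70
Check: goods available $3,420.25 = COGS $2,802.55 + ending $617.70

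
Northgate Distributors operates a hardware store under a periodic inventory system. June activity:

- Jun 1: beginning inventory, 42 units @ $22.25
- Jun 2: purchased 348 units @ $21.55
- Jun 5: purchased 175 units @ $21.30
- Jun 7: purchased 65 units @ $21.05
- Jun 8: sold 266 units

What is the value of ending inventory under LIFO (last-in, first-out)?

Ending inventory = $7,873.60

Jun 8, 266 sold [LIFO — newest first]: 65 @ $21.05 + 175 @ $21.30 + 26 @ $21.55 = $5,656.05
Ending inventory: 42 @ $22.25 + 322 @ $21.55 = $7,873.60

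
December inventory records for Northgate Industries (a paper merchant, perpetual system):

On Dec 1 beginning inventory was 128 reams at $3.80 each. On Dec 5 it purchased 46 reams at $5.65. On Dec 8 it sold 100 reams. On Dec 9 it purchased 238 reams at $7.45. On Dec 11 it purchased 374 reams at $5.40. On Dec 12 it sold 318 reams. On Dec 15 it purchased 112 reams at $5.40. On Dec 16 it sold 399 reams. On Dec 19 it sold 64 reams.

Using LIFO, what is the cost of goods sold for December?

Dec 8, 100 sold [LIFO — newest first]: 46 @ $5.65 + 54 @ $3.80 = $465.10
Dec 12, 318 sold [LIFO — newest first]: 318 @ $5.40 = $1,717.20
Dec 16, 399 sold [LIFO — newest first]: 112 @ $5.40 + 56 @ $5.40 + 231 @ $7.45 = $2,628.15
Dec 19, 64 sold [LIFO — newest first]: 7 @ $7.45 + 57 @ $3.80 = $268.75
Total COGS = $465.10 + $1,717.20 + $2,628.15 + $268.75 = $5,079.20
Ending inventory: 17 @ $3.80 = $64.60

COGS = $5,079.20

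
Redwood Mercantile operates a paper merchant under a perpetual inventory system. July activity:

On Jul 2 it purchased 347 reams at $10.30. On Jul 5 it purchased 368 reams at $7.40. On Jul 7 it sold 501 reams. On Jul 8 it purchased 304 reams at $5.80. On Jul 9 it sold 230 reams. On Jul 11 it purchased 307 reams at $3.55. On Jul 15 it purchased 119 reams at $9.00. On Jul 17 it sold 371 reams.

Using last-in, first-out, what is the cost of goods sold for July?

Jul 7, 501 sold [LIFO — newest first]: 368 @ $7.40 + 133 @ $10.30 = $4,093.10
Jul 9, 230 sold [LIFO — newest first]: 230 @ $5.80 = $1,334.00
Jul 17, 371 sold [LIFO — newest first]: 119 @ $9.00 + 252 @ $3.55 = $1,965.60
Total COGS = $4,093.10 + $1,334.00 + $1,965.60 = $7,392.70
Ending inventory: 214 @ $10.30 + 74 @ $5.80 + 55 @ $3.55 = $2,828.65
Check: goods available $10,221.35 = COGS $7,392.70 + ending $2,828.65

COGS = $7,392.70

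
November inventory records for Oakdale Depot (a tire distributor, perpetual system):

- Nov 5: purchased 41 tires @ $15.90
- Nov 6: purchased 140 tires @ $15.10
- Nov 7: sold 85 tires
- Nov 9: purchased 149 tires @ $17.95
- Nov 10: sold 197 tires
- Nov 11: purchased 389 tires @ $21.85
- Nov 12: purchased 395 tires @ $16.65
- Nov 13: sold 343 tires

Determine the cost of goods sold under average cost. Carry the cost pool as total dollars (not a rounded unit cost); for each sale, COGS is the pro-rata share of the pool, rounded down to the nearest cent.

After Nov 5: 41 on hand, pool $651.90 (≈ $15.9000 each)
After Nov 6: 181 on hand, pool $2,765.90 (≈ $15.2812 each)
Nov 7, sell 85: 85/181 × $2,765.90 → $1,298.90
After Nov 9: 245 on hand, pool $4,141.55 (≈ $16.9043 each)
Nov 10, sell 197: 197/245 × $4,141.55 → $3,330.14
After Nov 11: 437 on hand, pool $9,311.06 (≈ $21.3068 each)
After Nov 12: 832 on hand, pool $15,887.81 (≈ $19.0959 each)
Nov 13, sell 343: 343/832 × $15,887.81 → $6,549.90
Total COGS = $1,298.90 + $3,330.14 + $6,549.90 = $11,178.94
Ending inventory (cost pool remaining) = $9,337.91
Check: goods available $20,516.85 = COGS $11,178.94 + ending $9,337.91

COGS = $11,178.94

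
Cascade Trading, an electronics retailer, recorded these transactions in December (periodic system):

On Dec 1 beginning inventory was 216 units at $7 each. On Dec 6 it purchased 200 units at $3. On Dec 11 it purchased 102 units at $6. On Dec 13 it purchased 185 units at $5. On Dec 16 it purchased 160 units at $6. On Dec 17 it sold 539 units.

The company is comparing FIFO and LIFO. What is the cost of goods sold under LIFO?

FIFO COGS: 216 @ $7 + 200 @ $3 + 102 @ $6 + 21 @ $5 = $2,829
LIFO COGS: 160 @ $6 + 185 @ $5 + 102 @ $6 + 92 @ $3 = $2,773

COGS = $2,773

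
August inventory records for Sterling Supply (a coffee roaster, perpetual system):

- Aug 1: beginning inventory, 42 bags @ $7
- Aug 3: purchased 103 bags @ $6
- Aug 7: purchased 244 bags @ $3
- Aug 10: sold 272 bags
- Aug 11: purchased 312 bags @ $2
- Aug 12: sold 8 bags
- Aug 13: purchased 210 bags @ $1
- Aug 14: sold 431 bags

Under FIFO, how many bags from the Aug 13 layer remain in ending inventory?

Aug 10, 272 sold [FIFO — oldest first]: 42 @ $7 + 103 @ $6 + 127 @ $3 = $1,293
Aug 12, 8 sold [FIFO — oldest first]: 8 @ $3 = $24
Aug 14, 431 sold [FIFO — oldest first]: 109 @ $3 + 312 @ $2 + 10 @ $1 = $961
Total COGS = $1,293 + $24 + $961 = $2,278
Ending inventory: 200 @ $1 = $200

200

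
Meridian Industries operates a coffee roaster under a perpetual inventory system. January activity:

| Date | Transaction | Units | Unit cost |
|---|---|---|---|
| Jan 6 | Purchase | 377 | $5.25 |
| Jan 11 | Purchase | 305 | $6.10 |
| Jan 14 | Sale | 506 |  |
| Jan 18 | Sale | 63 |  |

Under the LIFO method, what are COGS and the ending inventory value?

Jan 14, 506 sold [LIFO — newest first]: 305 @ $6.10 + 201 @ $5.25 = $2,915.75
Jan 18, 63 sold [LIFO — newest first]: 63 @ $5.25 = $330.75
Total COGS = $2,915.75 + $330.75 = $3,246.50
Ending inventory: 113 @ $5.25 = $593.25

COGS = $3,246.50; ending inventory = $593.25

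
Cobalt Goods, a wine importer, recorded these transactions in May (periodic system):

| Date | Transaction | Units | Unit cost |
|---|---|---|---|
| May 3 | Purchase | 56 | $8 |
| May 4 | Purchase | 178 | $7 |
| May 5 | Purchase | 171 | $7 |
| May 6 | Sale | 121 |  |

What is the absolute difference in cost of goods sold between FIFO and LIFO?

FIFO COGS: 56 @ $8 + 65 @ $7 = $903
LIFO COGS: 121 @ $7 = $847
Difference = |$903 − $847| = $56

$56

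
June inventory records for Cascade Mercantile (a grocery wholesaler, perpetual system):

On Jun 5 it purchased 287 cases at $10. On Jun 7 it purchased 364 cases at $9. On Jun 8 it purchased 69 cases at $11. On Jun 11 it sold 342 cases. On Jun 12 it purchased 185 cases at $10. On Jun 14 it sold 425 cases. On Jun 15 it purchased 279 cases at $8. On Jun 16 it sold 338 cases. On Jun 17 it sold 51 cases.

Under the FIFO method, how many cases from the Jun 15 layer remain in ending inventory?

Jun 11, 342 sold [FIFO — oldest first]: 287 @ $10 + 55 @ $9 = $3,365
Jun 14, 425 sold [FIFO — oldest first]: 309 @ $9 + 69 @ $11 + 47 @ $10 = $4,010
Jun 16, 338 sold [FIFO — oldest first]: 138 @ $10 + 200 @ $8 = $2,980
Jun 17, 51 sold [FIFO — oldest first]: 51 @ $8 = $408
Total COGS = $3,365 + $4,010 + $2,980 + $408 = $10,763
Ending inventory: 28 @ $8 = $224

28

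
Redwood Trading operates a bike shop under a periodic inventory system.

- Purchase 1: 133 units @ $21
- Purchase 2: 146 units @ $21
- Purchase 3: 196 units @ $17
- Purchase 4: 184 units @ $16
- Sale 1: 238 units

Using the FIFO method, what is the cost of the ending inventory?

Ending inventory = $7,137

Sale 1 (238) [FIFO — oldest first]: 133 @ $21 + 105 @ $21 = $4,998
Ending inventory: 41 @ $21 + 196 @ $17 + 184 @ $16 = $7,137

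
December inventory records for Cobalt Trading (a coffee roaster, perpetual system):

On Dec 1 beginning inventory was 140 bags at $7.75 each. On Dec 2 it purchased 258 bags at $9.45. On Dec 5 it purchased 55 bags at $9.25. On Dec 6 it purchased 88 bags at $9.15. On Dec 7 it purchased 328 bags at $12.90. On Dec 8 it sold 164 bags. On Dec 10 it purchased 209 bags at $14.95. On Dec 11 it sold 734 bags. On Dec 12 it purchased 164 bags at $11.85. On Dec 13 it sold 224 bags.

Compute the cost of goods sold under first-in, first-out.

Dec 8, 164 sold [FIFO — oldest first]: 140 @ $7.75 + 24 @ $9.45 = $1,311.80
Dec 11, 734 sold [FIFO — oldest first]: 234 @ $9.45 + 55 @ $9.25 + 88 @ $9.15 + 328 @ $12.90 + 29 @ $14.95 = $8,190.00
Dec 13, 224 sold [FIFO — oldest first]: 180 @ $14.95 + 44 @ $11.85 = $3,212.40
Total COGS = $1,311.80 + $8,190.00 + $3,212.40 = $12,714.20
Ending inventory: 120 @ $11.85 = $1,422.00

COGS = $12,714.20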